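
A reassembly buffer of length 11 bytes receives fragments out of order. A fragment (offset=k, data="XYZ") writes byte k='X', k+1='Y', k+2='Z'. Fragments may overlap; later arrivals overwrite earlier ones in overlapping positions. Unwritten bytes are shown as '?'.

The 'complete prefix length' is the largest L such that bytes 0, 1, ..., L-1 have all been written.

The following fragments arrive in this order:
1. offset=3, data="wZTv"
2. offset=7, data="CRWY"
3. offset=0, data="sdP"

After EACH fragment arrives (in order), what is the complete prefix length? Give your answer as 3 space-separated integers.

Answer: 0 0 11

Derivation:
Fragment 1: offset=3 data="wZTv" -> buffer=???wZTv???? -> prefix_len=0
Fragment 2: offset=7 data="CRWY" -> buffer=???wZTvCRWY -> prefix_len=0
Fragment 3: offset=0 data="sdP" -> buffer=sdPwZTvCRWY -> prefix_len=11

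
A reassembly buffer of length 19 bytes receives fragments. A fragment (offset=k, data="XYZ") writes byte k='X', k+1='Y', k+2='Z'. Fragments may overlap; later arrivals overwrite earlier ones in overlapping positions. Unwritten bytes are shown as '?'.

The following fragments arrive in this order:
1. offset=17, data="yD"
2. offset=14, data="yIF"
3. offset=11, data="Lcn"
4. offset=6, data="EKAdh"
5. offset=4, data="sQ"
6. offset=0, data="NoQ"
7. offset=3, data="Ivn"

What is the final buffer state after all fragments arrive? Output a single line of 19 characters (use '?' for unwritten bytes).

Answer: NoQIvnEKAdhLcnyIFyD

Derivation:
Fragment 1: offset=17 data="yD" -> buffer=?????????????????yD
Fragment 2: offset=14 data="yIF" -> buffer=??????????????yIFyD
Fragment 3: offset=11 data="Lcn" -> buffer=???????????LcnyIFyD
Fragment 4: offset=6 data="EKAdh" -> buffer=??????EKAdhLcnyIFyD
Fragment 5: offset=4 data="sQ" -> buffer=????sQEKAdhLcnyIFyD
Fragment 6: offset=0 data="NoQ" -> buffer=NoQ?sQEKAdhLcnyIFyD
Fragment 7: offset=3 data="Ivn" -> buffer=NoQIvnEKAdhLcnyIFyD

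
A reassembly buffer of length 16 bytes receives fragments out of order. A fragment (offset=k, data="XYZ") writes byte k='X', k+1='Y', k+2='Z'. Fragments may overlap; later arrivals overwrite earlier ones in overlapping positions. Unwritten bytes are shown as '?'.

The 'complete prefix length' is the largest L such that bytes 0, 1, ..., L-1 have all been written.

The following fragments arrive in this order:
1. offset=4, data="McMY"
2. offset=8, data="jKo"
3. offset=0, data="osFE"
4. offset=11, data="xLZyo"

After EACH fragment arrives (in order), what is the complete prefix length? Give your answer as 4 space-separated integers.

Answer: 0 0 11 16

Derivation:
Fragment 1: offset=4 data="McMY" -> buffer=????McMY???????? -> prefix_len=0
Fragment 2: offset=8 data="jKo" -> buffer=????McMYjKo????? -> prefix_len=0
Fragment 3: offset=0 data="osFE" -> buffer=osFEMcMYjKo????? -> prefix_len=11
Fragment 4: offset=11 data="xLZyo" -> buffer=osFEMcMYjKoxLZyo -> prefix_len=16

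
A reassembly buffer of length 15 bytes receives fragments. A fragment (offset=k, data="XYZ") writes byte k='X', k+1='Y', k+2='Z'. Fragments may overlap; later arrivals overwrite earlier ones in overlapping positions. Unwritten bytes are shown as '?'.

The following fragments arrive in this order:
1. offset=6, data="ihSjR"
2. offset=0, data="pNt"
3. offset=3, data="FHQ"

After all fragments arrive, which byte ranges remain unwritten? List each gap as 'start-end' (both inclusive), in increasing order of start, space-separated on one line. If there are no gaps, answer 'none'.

Fragment 1: offset=6 len=5
Fragment 2: offset=0 len=3
Fragment 3: offset=3 len=3
Gaps: 11-14

Answer: 11-14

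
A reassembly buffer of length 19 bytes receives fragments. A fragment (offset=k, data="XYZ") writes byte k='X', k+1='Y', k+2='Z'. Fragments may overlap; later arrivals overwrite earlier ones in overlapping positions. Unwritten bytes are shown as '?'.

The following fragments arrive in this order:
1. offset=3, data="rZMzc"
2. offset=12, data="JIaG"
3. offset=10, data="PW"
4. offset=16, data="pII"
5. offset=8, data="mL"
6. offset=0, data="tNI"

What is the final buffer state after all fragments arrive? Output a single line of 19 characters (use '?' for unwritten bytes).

Answer: tNIrZMzcmLPWJIaGpII

Derivation:
Fragment 1: offset=3 data="rZMzc" -> buffer=???rZMzc???????????
Fragment 2: offset=12 data="JIaG" -> buffer=???rZMzc????JIaG???
Fragment 3: offset=10 data="PW" -> buffer=???rZMzc??PWJIaG???
Fragment 4: offset=16 data="pII" -> buffer=???rZMzc??PWJIaGpII
Fragment 5: offset=8 data="mL" -> buffer=???rZMzcmLPWJIaGpII
Fragment 6: offset=0 data="tNI" -> buffer=tNIrZMzcmLPWJIaGpII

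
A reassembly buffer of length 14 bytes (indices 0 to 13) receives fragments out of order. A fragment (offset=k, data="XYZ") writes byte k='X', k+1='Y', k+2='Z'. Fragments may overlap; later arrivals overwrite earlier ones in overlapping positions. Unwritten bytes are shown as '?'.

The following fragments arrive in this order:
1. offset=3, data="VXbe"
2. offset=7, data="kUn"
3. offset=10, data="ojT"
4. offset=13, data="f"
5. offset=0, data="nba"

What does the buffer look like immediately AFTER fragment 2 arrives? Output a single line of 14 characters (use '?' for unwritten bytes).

Answer: ???VXbekUn????

Derivation:
Fragment 1: offset=3 data="VXbe" -> buffer=???VXbe???????
Fragment 2: offset=7 data="kUn" -> buffer=???VXbekUn????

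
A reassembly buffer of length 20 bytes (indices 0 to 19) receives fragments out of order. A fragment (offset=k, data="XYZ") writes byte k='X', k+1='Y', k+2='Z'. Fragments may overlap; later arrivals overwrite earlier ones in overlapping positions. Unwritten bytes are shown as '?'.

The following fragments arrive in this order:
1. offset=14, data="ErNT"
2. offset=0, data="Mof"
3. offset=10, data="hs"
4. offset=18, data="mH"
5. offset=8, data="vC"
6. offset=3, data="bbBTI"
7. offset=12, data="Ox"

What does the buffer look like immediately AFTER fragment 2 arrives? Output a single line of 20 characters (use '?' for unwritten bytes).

Answer: Mof???????????ErNT??

Derivation:
Fragment 1: offset=14 data="ErNT" -> buffer=??????????????ErNT??
Fragment 2: offset=0 data="Mof" -> buffer=Mof???????????ErNT??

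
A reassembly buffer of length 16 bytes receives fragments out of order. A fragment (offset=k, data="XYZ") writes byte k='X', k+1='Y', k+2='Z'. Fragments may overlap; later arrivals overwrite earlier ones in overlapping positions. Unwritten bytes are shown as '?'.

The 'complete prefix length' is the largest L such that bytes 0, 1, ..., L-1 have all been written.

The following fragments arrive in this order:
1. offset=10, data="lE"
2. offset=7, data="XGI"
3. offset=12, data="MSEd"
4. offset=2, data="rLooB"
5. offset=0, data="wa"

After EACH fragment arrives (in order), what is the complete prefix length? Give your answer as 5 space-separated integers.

Answer: 0 0 0 0 16

Derivation:
Fragment 1: offset=10 data="lE" -> buffer=??????????lE???? -> prefix_len=0
Fragment 2: offset=7 data="XGI" -> buffer=???????XGIlE???? -> prefix_len=0
Fragment 3: offset=12 data="MSEd" -> buffer=???????XGIlEMSEd -> prefix_len=0
Fragment 4: offset=2 data="rLooB" -> buffer=??rLooBXGIlEMSEd -> prefix_len=0
Fragment 5: offset=0 data="wa" -> buffer=warLooBXGIlEMSEd -> prefix_len=16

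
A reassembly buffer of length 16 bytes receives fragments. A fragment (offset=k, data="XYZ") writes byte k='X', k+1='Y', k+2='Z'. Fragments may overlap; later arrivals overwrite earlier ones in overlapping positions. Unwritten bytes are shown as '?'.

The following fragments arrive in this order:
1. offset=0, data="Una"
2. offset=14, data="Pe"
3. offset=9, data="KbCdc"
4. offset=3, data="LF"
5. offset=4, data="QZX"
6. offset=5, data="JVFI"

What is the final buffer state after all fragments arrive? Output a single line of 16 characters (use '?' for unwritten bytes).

Answer: UnaLQJVFIKbCdcPe

Derivation:
Fragment 1: offset=0 data="Una" -> buffer=Una?????????????
Fragment 2: offset=14 data="Pe" -> buffer=Una???????????Pe
Fragment 3: offset=9 data="KbCdc" -> buffer=Una??????KbCdcPe
Fragment 4: offset=3 data="LF" -> buffer=UnaLF????KbCdcPe
Fragment 5: offset=4 data="QZX" -> buffer=UnaLQZX??KbCdcPe
Fragment 6: offset=5 data="JVFI" -> buffer=UnaLQJVFIKbCdcPe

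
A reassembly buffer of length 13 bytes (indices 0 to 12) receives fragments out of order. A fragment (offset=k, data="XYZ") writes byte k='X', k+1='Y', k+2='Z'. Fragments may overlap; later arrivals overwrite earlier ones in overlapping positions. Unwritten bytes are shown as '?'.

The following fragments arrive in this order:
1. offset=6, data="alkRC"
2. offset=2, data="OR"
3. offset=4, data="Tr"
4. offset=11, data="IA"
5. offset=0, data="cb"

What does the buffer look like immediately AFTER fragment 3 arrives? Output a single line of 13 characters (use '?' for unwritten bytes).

Answer: ??ORTralkRC??

Derivation:
Fragment 1: offset=6 data="alkRC" -> buffer=??????alkRC??
Fragment 2: offset=2 data="OR" -> buffer=??OR??alkRC??
Fragment 3: offset=4 data="Tr" -> buffer=??ORTralkRC??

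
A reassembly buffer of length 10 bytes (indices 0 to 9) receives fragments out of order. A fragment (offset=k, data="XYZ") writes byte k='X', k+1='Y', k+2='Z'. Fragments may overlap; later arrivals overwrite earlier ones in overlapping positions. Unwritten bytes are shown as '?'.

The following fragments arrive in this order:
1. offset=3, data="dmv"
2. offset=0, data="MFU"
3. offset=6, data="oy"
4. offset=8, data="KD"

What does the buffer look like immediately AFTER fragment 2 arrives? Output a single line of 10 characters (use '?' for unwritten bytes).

Answer: MFUdmv????

Derivation:
Fragment 1: offset=3 data="dmv" -> buffer=???dmv????
Fragment 2: offset=0 data="MFU" -> buffer=MFUdmv????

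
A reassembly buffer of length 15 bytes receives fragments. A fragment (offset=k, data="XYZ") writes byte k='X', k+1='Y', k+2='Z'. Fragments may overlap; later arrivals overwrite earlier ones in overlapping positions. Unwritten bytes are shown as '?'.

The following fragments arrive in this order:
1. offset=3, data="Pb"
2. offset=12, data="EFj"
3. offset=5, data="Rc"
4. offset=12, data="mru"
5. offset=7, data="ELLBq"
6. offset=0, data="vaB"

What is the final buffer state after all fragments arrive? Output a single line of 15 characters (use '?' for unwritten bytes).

Fragment 1: offset=3 data="Pb" -> buffer=???Pb??????????
Fragment 2: offset=12 data="EFj" -> buffer=???Pb???????EFj
Fragment 3: offset=5 data="Rc" -> buffer=???PbRc?????EFj
Fragment 4: offset=12 data="mru" -> buffer=???PbRc?????mru
Fragment 5: offset=7 data="ELLBq" -> buffer=???PbRcELLBqmru
Fragment 6: offset=0 data="vaB" -> buffer=vaBPbRcELLBqmru

Answer: vaBPbRcELLBqmru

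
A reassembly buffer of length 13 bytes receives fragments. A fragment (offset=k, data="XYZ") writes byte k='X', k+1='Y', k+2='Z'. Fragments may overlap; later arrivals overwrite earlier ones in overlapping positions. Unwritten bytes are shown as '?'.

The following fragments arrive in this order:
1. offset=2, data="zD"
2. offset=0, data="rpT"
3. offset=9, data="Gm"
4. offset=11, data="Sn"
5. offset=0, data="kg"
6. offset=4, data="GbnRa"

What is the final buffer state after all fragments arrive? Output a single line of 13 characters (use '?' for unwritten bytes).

Fragment 1: offset=2 data="zD" -> buffer=??zD?????????
Fragment 2: offset=0 data="rpT" -> buffer=rpTD?????????
Fragment 3: offset=9 data="Gm" -> buffer=rpTD?????Gm??
Fragment 4: offset=11 data="Sn" -> buffer=rpTD?????GmSn
Fragment 5: offset=0 data="kg" -> buffer=kgTD?????GmSn
Fragment 6: offset=4 data="GbnRa" -> buffer=kgTDGbnRaGmSn

Answer: kgTDGbnRaGmSn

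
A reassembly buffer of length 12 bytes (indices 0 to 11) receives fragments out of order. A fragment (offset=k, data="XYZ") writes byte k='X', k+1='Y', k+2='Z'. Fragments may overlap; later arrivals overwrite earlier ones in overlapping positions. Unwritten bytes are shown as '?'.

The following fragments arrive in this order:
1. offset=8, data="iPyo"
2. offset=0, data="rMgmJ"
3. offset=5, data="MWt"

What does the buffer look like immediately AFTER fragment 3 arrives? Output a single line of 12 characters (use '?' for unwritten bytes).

Fragment 1: offset=8 data="iPyo" -> buffer=????????iPyo
Fragment 2: offset=0 data="rMgmJ" -> buffer=rMgmJ???iPyo
Fragment 3: offset=5 data="MWt" -> buffer=rMgmJMWtiPyo

Answer: rMgmJMWtiPyo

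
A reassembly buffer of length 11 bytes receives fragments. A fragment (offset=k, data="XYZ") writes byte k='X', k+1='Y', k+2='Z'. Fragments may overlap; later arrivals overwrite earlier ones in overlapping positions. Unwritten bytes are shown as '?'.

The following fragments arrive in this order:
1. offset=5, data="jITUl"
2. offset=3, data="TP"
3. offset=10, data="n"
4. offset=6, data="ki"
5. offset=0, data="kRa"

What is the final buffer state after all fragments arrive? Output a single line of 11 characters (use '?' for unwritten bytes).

Fragment 1: offset=5 data="jITUl" -> buffer=?????jITUl?
Fragment 2: offset=3 data="TP" -> buffer=???TPjITUl?
Fragment 3: offset=10 data="n" -> buffer=???TPjITUln
Fragment 4: offset=6 data="ki" -> buffer=???TPjkiUln
Fragment 5: offset=0 data="kRa" -> buffer=kRaTPjkiUln

Answer: kRaTPjkiUln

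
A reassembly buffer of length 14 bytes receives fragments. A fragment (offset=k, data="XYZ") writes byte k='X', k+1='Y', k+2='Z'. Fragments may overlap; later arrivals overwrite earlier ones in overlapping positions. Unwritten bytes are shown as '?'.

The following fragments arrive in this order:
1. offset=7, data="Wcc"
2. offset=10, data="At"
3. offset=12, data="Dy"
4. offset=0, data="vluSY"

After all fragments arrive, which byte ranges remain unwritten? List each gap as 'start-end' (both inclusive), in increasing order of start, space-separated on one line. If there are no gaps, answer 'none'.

Answer: 5-6

Derivation:
Fragment 1: offset=7 len=3
Fragment 2: offset=10 len=2
Fragment 3: offset=12 len=2
Fragment 4: offset=0 len=5
Gaps: 5-6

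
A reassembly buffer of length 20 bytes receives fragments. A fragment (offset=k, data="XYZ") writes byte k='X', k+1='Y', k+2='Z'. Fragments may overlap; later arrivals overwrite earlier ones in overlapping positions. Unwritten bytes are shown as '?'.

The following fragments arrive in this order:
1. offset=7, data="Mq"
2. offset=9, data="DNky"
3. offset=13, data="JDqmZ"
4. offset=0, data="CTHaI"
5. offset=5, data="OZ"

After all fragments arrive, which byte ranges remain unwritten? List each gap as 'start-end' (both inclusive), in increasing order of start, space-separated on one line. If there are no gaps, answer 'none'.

Fragment 1: offset=7 len=2
Fragment 2: offset=9 len=4
Fragment 3: offset=13 len=5
Fragment 4: offset=0 len=5
Fragment 5: offset=5 len=2
Gaps: 18-19

Answer: 18-19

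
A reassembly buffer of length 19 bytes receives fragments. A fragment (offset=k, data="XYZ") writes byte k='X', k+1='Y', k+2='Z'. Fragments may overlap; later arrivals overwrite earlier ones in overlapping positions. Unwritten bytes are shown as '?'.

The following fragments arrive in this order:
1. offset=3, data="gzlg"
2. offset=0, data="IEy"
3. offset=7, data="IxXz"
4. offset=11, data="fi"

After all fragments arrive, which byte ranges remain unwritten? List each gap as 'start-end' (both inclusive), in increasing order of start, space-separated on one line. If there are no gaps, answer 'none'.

Answer: 13-18

Derivation:
Fragment 1: offset=3 len=4
Fragment 2: offset=0 len=3
Fragment 3: offset=7 len=4
Fragment 4: offset=11 len=2
Gaps: 13-18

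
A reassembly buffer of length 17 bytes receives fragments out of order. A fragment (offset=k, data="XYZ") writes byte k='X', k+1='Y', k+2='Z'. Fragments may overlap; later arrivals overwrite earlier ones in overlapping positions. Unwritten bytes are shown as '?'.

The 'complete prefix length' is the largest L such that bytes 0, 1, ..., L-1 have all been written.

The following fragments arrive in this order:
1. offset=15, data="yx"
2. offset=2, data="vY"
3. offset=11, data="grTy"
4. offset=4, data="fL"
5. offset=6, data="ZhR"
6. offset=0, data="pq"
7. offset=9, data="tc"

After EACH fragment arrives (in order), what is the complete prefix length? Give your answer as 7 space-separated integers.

Fragment 1: offset=15 data="yx" -> buffer=???????????????yx -> prefix_len=0
Fragment 2: offset=2 data="vY" -> buffer=??vY???????????yx -> prefix_len=0
Fragment 3: offset=11 data="grTy" -> buffer=??vY???????grTyyx -> prefix_len=0
Fragment 4: offset=4 data="fL" -> buffer=??vYfL?????grTyyx -> prefix_len=0
Fragment 5: offset=6 data="ZhR" -> buffer=??vYfLZhR??grTyyx -> prefix_len=0
Fragment 6: offset=0 data="pq" -> buffer=pqvYfLZhR??grTyyx -> prefix_len=9
Fragment 7: offset=9 data="tc" -> buffer=pqvYfLZhRtcgrTyyx -> prefix_len=17

Answer: 0 0 0 0 0 9 17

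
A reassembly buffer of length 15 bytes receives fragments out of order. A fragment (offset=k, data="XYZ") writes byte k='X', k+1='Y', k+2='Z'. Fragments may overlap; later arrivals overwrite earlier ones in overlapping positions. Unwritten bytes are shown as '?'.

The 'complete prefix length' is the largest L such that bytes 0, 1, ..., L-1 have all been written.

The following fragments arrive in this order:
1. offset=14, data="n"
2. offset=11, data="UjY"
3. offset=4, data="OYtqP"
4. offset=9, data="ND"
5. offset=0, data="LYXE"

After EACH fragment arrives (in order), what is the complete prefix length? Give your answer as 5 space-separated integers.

Answer: 0 0 0 0 15

Derivation:
Fragment 1: offset=14 data="n" -> buffer=??????????????n -> prefix_len=0
Fragment 2: offset=11 data="UjY" -> buffer=???????????UjYn -> prefix_len=0
Fragment 3: offset=4 data="OYtqP" -> buffer=????OYtqP??UjYn -> prefix_len=0
Fragment 4: offset=9 data="ND" -> buffer=????OYtqPNDUjYn -> prefix_len=0
Fragment 5: offset=0 data="LYXE" -> buffer=LYXEOYtqPNDUjYn -> prefix_len=15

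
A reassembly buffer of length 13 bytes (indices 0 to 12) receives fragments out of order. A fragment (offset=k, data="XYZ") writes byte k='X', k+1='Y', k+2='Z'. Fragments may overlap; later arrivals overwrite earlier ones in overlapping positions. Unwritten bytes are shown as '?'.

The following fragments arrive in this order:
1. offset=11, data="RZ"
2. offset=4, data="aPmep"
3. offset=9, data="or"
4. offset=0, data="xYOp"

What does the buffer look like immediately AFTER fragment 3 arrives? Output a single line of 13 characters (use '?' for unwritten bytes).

Answer: ????aPmeporRZ

Derivation:
Fragment 1: offset=11 data="RZ" -> buffer=???????????RZ
Fragment 2: offset=4 data="aPmep" -> buffer=????aPmep??RZ
Fragment 3: offset=9 data="or" -> buffer=????aPmeporRZ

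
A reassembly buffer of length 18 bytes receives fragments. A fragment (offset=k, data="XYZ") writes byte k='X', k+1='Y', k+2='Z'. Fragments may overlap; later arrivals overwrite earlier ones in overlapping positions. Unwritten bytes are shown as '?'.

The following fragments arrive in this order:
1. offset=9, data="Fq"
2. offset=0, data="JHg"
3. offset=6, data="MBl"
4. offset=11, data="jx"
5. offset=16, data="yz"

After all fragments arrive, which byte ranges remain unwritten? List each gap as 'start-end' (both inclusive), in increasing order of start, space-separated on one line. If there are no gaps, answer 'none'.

Answer: 3-5 13-15

Derivation:
Fragment 1: offset=9 len=2
Fragment 2: offset=0 len=3
Fragment 3: offset=6 len=3
Fragment 4: offset=11 len=2
Fragment 5: offset=16 len=2
Gaps: 3-5 13-15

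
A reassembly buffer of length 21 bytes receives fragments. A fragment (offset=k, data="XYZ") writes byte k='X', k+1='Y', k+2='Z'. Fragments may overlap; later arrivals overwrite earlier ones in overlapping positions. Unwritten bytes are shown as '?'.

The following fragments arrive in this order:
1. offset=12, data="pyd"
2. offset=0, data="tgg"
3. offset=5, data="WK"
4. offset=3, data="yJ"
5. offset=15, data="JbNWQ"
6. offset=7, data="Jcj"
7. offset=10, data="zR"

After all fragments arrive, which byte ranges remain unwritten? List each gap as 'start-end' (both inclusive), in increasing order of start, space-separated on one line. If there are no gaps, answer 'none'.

Fragment 1: offset=12 len=3
Fragment 2: offset=0 len=3
Fragment 3: offset=5 len=2
Fragment 4: offset=3 len=2
Fragment 5: offset=15 len=5
Fragment 6: offset=7 len=3
Fragment 7: offset=10 len=2
Gaps: 20-20

Answer: 20-20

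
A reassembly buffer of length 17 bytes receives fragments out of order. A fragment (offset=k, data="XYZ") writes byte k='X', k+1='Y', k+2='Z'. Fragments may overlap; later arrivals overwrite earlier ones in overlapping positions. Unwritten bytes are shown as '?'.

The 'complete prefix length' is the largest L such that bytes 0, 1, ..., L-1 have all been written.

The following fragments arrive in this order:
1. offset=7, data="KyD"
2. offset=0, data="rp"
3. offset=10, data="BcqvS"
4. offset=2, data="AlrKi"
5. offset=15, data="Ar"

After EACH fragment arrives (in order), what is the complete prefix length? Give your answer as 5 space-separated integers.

Answer: 0 2 2 15 17

Derivation:
Fragment 1: offset=7 data="KyD" -> buffer=???????KyD??????? -> prefix_len=0
Fragment 2: offset=0 data="rp" -> buffer=rp?????KyD??????? -> prefix_len=2
Fragment 3: offset=10 data="BcqvS" -> buffer=rp?????KyDBcqvS?? -> prefix_len=2
Fragment 4: offset=2 data="AlrKi" -> buffer=rpAlrKiKyDBcqvS?? -> prefix_len=15
Fragment 5: offset=15 data="Ar" -> buffer=rpAlrKiKyDBcqvSAr -> prefix_len=17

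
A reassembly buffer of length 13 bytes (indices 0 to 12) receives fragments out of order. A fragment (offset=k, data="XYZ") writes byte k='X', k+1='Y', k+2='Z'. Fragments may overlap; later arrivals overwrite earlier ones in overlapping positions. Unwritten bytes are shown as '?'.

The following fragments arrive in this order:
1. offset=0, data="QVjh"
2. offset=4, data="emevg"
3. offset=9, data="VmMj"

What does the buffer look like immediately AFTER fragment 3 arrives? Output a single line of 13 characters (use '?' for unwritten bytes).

Fragment 1: offset=0 data="QVjh" -> buffer=QVjh?????????
Fragment 2: offset=4 data="emevg" -> buffer=QVjhemevg????
Fragment 3: offset=9 data="VmMj" -> buffer=QVjhemevgVmMj

Answer: QVjhemevgVmMj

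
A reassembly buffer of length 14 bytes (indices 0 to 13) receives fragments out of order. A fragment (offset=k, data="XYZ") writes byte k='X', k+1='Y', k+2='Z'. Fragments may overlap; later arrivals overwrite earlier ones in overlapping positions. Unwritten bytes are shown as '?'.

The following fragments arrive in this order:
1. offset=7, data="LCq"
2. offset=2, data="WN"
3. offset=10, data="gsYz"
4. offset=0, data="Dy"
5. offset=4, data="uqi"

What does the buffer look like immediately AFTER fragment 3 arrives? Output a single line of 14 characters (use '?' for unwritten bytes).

Fragment 1: offset=7 data="LCq" -> buffer=???????LCq????
Fragment 2: offset=2 data="WN" -> buffer=??WN???LCq????
Fragment 3: offset=10 data="gsYz" -> buffer=??WN???LCqgsYz

Answer: ??WN???LCqgsYz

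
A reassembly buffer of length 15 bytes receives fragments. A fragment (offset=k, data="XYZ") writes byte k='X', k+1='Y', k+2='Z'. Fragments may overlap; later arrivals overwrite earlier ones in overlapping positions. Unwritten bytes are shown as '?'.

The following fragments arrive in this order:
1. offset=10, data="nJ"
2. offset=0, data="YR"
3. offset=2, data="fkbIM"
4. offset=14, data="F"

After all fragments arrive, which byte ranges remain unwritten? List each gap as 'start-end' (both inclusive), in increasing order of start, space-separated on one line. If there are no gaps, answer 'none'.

Answer: 7-9 12-13

Derivation:
Fragment 1: offset=10 len=2
Fragment 2: offset=0 len=2
Fragment 3: offset=2 len=5
Fragment 4: offset=14 len=1
Gaps: 7-9 12-13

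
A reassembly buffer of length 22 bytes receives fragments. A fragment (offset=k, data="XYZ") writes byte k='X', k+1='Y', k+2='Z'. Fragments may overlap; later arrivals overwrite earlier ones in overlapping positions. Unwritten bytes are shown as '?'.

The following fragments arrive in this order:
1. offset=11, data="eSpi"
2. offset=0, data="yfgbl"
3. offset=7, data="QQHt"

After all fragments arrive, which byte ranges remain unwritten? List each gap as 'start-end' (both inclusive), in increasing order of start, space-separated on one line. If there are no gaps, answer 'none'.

Fragment 1: offset=11 len=4
Fragment 2: offset=0 len=5
Fragment 3: offset=7 len=4
Gaps: 5-6 15-21

Answer: 5-6 15-21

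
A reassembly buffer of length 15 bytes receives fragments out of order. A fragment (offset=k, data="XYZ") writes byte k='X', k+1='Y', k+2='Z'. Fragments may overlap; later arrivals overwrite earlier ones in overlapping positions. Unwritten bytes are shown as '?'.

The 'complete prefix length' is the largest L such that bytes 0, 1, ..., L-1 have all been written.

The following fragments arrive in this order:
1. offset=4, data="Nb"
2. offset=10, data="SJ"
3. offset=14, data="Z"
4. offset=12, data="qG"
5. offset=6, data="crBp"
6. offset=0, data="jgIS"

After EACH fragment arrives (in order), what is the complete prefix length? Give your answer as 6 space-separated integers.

Answer: 0 0 0 0 0 15

Derivation:
Fragment 1: offset=4 data="Nb" -> buffer=????Nb????????? -> prefix_len=0
Fragment 2: offset=10 data="SJ" -> buffer=????Nb????SJ??? -> prefix_len=0
Fragment 3: offset=14 data="Z" -> buffer=????Nb????SJ??Z -> prefix_len=0
Fragment 4: offset=12 data="qG" -> buffer=????Nb????SJqGZ -> prefix_len=0
Fragment 5: offset=6 data="crBp" -> buffer=????NbcrBpSJqGZ -> prefix_len=0
Fragment 6: offset=0 data="jgIS" -> buffer=jgISNbcrBpSJqGZ -> prefix_len=15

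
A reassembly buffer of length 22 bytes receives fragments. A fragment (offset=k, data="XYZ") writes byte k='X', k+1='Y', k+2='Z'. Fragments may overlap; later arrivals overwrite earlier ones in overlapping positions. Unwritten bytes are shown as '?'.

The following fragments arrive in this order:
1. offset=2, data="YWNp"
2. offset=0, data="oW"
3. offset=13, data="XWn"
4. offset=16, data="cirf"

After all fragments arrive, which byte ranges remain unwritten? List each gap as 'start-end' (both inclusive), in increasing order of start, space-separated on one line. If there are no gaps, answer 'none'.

Fragment 1: offset=2 len=4
Fragment 2: offset=0 len=2
Fragment 3: offset=13 len=3
Fragment 4: offset=16 len=4
Gaps: 6-12 20-21

Answer: 6-12 20-21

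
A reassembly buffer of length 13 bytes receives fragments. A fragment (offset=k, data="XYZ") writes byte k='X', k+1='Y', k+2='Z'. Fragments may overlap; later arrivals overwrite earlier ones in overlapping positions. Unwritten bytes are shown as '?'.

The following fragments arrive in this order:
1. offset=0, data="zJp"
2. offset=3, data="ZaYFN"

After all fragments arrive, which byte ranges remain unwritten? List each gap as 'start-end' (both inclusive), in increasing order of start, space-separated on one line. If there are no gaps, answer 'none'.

Fragment 1: offset=0 len=3
Fragment 2: offset=3 len=5
Gaps: 8-12

Answer: 8-12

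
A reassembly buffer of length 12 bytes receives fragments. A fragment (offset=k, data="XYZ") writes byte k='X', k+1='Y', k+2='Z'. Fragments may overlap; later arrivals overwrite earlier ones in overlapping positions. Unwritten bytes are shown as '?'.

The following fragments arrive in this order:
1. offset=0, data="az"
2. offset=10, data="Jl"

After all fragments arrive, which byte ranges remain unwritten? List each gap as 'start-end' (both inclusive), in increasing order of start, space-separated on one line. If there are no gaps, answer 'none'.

Answer: 2-9

Derivation:
Fragment 1: offset=0 len=2
Fragment 2: offset=10 len=2
Gaps: 2-9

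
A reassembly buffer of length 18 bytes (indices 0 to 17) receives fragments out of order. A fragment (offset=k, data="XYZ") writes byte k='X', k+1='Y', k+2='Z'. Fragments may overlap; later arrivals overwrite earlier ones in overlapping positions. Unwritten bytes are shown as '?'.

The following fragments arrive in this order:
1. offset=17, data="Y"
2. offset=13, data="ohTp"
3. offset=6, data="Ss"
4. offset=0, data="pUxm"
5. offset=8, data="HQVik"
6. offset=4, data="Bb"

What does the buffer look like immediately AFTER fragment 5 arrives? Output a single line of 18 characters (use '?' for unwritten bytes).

Answer: pUxm??SsHQVikohTpY

Derivation:
Fragment 1: offset=17 data="Y" -> buffer=?????????????????Y
Fragment 2: offset=13 data="ohTp" -> buffer=?????????????ohTpY
Fragment 3: offset=6 data="Ss" -> buffer=??????Ss?????ohTpY
Fragment 4: offset=0 data="pUxm" -> buffer=pUxm??Ss?????ohTpY
Fragment 5: offset=8 data="HQVik" -> buffer=pUxm??SsHQVikohTpY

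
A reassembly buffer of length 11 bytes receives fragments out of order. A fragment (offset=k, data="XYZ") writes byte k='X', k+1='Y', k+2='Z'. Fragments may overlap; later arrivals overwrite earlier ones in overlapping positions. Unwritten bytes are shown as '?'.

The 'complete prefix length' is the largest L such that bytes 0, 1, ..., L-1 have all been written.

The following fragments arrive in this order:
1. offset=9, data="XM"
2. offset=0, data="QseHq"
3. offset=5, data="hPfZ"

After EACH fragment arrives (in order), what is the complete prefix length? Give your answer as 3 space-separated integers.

Fragment 1: offset=9 data="XM" -> buffer=?????????XM -> prefix_len=0
Fragment 2: offset=0 data="QseHq" -> buffer=QseHq????XM -> prefix_len=5
Fragment 3: offset=5 data="hPfZ" -> buffer=QseHqhPfZXM -> prefix_len=11

Answer: 0 5 11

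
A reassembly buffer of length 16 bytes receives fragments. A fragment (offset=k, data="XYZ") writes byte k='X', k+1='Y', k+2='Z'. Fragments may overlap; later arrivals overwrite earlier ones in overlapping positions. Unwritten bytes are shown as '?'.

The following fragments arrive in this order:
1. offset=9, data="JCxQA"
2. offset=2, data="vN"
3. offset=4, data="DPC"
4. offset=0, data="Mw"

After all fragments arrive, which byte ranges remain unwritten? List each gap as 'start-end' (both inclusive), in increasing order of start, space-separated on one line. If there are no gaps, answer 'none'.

Fragment 1: offset=9 len=5
Fragment 2: offset=2 len=2
Fragment 3: offset=4 len=3
Fragment 4: offset=0 len=2
Gaps: 7-8 14-15

Answer: 7-8 14-15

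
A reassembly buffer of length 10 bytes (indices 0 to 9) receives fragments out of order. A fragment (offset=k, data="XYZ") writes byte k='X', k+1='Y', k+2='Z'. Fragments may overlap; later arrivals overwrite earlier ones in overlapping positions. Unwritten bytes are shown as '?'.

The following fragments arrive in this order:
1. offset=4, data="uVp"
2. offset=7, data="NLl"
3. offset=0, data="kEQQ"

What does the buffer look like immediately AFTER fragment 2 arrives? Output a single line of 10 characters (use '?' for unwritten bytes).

Fragment 1: offset=4 data="uVp" -> buffer=????uVp???
Fragment 2: offset=7 data="NLl" -> buffer=????uVpNLl

Answer: ????uVpNLl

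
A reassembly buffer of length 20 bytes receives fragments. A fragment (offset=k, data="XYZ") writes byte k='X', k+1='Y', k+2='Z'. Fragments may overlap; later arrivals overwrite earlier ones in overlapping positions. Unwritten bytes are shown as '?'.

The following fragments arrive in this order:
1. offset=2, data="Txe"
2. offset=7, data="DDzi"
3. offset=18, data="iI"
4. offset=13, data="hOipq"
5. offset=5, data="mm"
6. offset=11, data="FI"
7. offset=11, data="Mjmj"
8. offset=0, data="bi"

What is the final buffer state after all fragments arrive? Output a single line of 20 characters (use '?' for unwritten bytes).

Fragment 1: offset=2 data="Txe" -> buffer=??Txe???????????????
Fragment 2: offset=7 data="DDzi" -> buffer=??Txe??DDzi?????????
Fragment 3: offset=18 data="iI" -> buffer=??Txe??DDzi???????iI
Fragment 4: offset=13 data="hOipq" -> buffer=??Txe??DDzi??hOipqiI
Fragment 5: offset=5 data="mm" -> buffer=??TxemmDDzi??hOipqiI
Fragment 6: offset=11 data="FI" -> buffer=??TxemmDDziFIhOipqiI
Fragment 7: offset=11 data="Mjmj" -> buffer=??TxemmDDziMjmjipqiI
Fragment 8: offset=0 data="bi" -> buffer=biTxemmDDziMjmjipqiI

Answer: biTxemmDDziMjmjipqiI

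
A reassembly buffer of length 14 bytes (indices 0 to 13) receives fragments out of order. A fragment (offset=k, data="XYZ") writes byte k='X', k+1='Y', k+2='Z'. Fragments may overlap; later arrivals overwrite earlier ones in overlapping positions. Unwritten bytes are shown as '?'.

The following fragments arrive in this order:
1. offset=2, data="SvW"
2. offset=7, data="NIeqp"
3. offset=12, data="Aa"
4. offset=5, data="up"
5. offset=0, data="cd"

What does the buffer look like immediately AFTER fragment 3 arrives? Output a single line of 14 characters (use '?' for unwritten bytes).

Fragment 1: offset=2 data="SvW" -> buffer=??SvW?????????
Fragment 2: offset=7 data="NIeqp" -> buffer=??SvW??NIeqp??
Fragment 3: offset=12 data="Aa" -> buffer=??SvW??NIeqpAa

Answer: ??SvW??NIeqpAa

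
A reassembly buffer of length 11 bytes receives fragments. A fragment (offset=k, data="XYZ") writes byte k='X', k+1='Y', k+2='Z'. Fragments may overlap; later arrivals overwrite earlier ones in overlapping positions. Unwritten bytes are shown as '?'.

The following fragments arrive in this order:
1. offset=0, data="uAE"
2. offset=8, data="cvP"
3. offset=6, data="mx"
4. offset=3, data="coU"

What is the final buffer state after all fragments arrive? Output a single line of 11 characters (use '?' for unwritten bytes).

Fragment 1: offset=0 data="uAE" -> buffer=uAE????????
Fragment 2: offset=8 data="cvP" -> buffer=uAE?????cvP
Fragment 3: offset=6 data="mx" -> buffer=uAE???mxcvP
Fragment 4: offset=3 data="coU" -> buffer=uAEcoUmxcvP

Answer: uAEcoUmxcvP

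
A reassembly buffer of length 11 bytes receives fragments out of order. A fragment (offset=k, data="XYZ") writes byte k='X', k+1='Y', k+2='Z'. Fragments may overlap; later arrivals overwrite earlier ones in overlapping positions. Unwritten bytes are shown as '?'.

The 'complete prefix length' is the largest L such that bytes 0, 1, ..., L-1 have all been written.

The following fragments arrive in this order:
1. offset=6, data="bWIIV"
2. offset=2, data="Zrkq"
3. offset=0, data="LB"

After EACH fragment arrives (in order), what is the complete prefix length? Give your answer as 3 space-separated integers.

Fragment 1: offset=6 data="bWIIV" -> buffer=??????bWIIV -> prefix_len=0
Fragment 2: offset=2 data="Zrkq" -> buffer=??ZrkqbWIIV -> prefix_len=0
Fragment 3: offset=0 data="LB" -> buffer=LBZrkqbWIIV -> prefix_len=11

Answer: 0 0 11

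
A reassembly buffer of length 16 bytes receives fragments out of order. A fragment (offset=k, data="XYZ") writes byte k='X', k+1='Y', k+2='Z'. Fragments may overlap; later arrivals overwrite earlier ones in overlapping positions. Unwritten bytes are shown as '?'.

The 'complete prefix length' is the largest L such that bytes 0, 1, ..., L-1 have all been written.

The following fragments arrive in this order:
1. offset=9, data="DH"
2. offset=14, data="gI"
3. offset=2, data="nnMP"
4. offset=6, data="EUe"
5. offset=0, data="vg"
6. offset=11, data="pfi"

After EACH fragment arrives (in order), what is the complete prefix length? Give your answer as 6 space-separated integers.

Answer: 0 0 0 0 11 16

Derivation:
Fragment 1: offset=9 data="DH" -> buffer=?????????DH????? -> prefix_len=0
Fragment 2: offset=14 data="gI" -> buffer=?????????DH???gI -> prefix_len=0
Fragment 3: offset=2 data="nnMP" -> buffer=??nnMP???DH???gI -> prefix_len=0
Fragment 4: offset=6 data="EUe" -> buffer=??nnMPEUeDH???gI -> prefix_len=0
Fragment 5: offset=0 data="vg" -> buffer=vgnnMPEUeDH???gI -> prefix_len=11
Fragment 6: offset=11 data="pfi" -> buffer=vgnnMPEUeDHpfigI -> prefix_len=16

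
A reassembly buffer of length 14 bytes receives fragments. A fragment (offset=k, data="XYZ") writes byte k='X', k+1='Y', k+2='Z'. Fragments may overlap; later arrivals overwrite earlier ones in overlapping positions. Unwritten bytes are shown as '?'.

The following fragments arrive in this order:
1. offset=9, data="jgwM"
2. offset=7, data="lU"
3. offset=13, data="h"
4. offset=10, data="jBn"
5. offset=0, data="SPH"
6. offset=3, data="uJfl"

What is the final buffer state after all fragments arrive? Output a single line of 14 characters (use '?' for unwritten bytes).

Fragment 1: offset=9 data="jgwM" -> buffer=?????????jgwM?
Fragment 2: offset=7 data="lU" -> buffer=???????lUjgwM?
Fragment 3: offset=13 data="h" -> buffer=???????lUjgwMh
Fragment 4: offset=10 data="jBn" -> buffer=???????lUjjBnh
Fragment 5: offset=0 data="SPH" -> buffer=SPH????lUjjBnh
Fragment 6: offset=3 data="uJfl" -> buffer=SPHuJfllUjjBnh

Answer: SPHuJfllUjjBnh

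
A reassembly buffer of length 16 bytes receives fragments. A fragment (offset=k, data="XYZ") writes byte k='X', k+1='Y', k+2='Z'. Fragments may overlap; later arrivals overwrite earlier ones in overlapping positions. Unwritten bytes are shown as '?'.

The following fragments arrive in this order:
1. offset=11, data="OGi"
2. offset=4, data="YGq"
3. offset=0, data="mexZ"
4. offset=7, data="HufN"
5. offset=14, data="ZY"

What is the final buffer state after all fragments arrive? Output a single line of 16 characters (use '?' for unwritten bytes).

Answer: mexZYGqHufNOGiZY

Derivation:
Fragment 1: offset=11 data="OGi" -> buffer=???????????OGi??
Fragment 2: offset=4 data="YGq" -> buffer=????YGq????OGi??
Fragment 3: offset=0 data="mexZ" -> buffer=mexZYGq????OGi??
Fragment 4: offset=7 data="HufN" -> buffer=mexZYGqHufNOGi??
Fragment 5: offset=14 data="ZY" -> buffer=mexZYGqHufNOGiZY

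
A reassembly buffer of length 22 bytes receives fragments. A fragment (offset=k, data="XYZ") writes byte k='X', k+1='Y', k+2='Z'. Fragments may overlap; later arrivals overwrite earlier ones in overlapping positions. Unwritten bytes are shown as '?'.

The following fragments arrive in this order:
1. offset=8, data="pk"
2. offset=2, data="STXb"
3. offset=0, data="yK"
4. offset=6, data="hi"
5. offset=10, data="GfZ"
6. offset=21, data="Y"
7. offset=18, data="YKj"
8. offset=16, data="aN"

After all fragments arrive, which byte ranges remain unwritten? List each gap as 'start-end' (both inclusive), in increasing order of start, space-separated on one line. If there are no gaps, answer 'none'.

Fragment 1: offset=8 len=2
Fragment 2: offset=2 len=4
Fragment 3: offset=0 len=2
Fragment 4: offset=6 len=2
Fragment 5: offset=10 len=3
Fragment 6: offset=21 len=1
Fragment 7: offset=18 len=3
Fragment 8: offset=16 len=2
Gaps: 13-15

Answer: 13-15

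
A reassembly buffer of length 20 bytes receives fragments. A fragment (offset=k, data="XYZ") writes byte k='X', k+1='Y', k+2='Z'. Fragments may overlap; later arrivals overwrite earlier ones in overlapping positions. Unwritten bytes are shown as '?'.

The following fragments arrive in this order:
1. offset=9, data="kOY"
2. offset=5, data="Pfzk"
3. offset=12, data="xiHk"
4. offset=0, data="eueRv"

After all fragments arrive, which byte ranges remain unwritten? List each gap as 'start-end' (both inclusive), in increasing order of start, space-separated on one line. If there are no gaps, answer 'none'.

Answer: 16-19

Derivation:
Fragment 1: offset=9 len=3
Fragment 2: offset=5 len=4
Fragment 3: offset=12 len=4
Fragment 4: offset=0 len=5
Gaps: 16-19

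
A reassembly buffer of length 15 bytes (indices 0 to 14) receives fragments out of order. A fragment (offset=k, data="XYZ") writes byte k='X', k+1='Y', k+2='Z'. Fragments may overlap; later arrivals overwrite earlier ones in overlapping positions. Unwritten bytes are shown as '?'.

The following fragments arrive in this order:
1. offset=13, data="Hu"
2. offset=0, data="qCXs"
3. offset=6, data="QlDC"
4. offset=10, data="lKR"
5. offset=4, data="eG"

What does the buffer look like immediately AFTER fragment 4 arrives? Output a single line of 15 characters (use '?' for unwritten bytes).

Fragment 1: offset=13 data="Hu" -> buffer=?????????????Hu
Fragment 2: offset=0 data="qCXs" -> buffer=qCXs?????????Hu
Fragment 3: offset=6 data="QlDC" -> buffer=qCXs??QlDC???Hu
Fragment 4: offset=10 data="lKR" -> buffer=qCXs??QlDClKRHu

Answer: qCXs??QlDClKRHu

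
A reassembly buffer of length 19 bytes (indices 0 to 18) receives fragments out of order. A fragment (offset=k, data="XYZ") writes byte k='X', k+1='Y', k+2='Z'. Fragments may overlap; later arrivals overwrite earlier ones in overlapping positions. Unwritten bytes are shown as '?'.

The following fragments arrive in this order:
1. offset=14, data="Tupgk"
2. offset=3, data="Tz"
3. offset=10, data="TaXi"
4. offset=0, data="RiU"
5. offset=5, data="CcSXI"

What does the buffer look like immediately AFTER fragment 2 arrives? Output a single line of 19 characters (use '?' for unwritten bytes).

Answer: ???Tz?????????Tupgk

Derivation:
Fragment 1: offset=14 data="Tupgk" -> buffer=??????????????Tupgk
Fragment 2: offset=3 data="Tz" -> buffer=???Tz?????????Tupgk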